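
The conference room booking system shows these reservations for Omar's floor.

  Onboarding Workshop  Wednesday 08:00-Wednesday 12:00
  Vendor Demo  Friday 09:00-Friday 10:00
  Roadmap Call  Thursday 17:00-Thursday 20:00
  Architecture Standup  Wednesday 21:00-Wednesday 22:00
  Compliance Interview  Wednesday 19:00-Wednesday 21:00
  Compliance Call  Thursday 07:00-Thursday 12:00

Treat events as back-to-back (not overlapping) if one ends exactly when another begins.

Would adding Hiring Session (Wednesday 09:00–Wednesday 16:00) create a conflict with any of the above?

Yes — it overlaps Onboarding Workshop

Onboarding Workshop: starts Wednesday 08:00 before Hiring Session ends Wednesday 16:00, and ends Wednesday 12:00 after Hiring Session starts Wednesday 09:00 → overlap.
Compliance Interview: starts Wednesday 19:00 at or after Hiring Session ends Wednesday 16:00 → clear.
Architecture Standup: starts Wednesday 21:00 at or after Hiring Session ends Wednesday 16:00 → clear.
Compliance Call: starts Thursday 07:00 at or after Hiring Session ends Wednesday 16:00 → clear.
Roadmap Call: starts Thursday 17:00 at or after Hiring Session ends Wednesday 16:00 → clear.
Vendor Demo: starts Friday 09:00 at or after Hiring Session ends Wednesday 16:00 → clear.
Hiring Session overlaps Onboarding Workshop.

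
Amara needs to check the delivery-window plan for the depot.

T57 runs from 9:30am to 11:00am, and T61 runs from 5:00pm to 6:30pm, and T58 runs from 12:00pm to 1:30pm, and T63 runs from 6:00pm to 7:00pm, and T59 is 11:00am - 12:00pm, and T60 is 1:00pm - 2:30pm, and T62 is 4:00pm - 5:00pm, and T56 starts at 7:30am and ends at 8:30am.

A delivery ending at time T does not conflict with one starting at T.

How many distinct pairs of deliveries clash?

Check each pair: they overlap iff neither finishes before the other starts.
Sorted by start: T56, T57, T59, T58, T60, T62, T61, T63.
T57 starts after T56 ends, so nothing later overlaps T56 either.
T59 starts exactly when T57 ends (back-to-back, no overlap), so nothing later overlaps T57 either.
T58 starts exactly when T59 ends (back-to-back, no overlap), so nothing later overlaps T59 either.
T60 starts before T58 ends → T58 and T60 overlap.
T62 starts after T58 ends, so nothing later overlaps T58 either.
T62 starts after T60 ends, so nothing later overlaps T60 either.
T61 starts exactly when T62 ends (back-to-back, no overlap), so nothing later overlaps T62 either.
T63 starts before T61 ends → T61 and T63 overlap.
Overlapping pairs: T58 & T60, T61 & T63 — 2 in total.

2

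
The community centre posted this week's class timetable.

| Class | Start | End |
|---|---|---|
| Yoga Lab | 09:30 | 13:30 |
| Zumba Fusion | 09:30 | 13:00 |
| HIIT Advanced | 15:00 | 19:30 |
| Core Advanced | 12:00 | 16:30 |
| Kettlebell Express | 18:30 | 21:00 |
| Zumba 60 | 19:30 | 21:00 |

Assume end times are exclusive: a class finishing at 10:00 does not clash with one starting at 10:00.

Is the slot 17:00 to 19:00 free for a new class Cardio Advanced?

Yoga Lab: ends 13:30 at or before Cardio Advanced starts 17:00 → clear.
Zumba Fusion: ends 13:00 at or before Cardio Advanced starts 17:00 → clear.
Core Advanced: ends 16:30 at or before Cardio Advanced starts 17:00 → clear.
HIIT Advanced: starts 15:00 before Cardio Advanced ends 19:00, and ends 19:30 after Cardio Advanced starts 17:00 → overlap.
Kettlebell Express: starts 18:30 before Cardio Advanced ends 19:00, and ends 21:00 after Cardio Advanced starts 17:00 → overlap.
Zumba 60: starts 19:30 at or after Cardio Advanced ends 19:00 → clear.
Cardio Advanced overlaps HIIT Advanced, Kettlebell Express.

No — it overlaps HIIT Advanced, Kettlebell Express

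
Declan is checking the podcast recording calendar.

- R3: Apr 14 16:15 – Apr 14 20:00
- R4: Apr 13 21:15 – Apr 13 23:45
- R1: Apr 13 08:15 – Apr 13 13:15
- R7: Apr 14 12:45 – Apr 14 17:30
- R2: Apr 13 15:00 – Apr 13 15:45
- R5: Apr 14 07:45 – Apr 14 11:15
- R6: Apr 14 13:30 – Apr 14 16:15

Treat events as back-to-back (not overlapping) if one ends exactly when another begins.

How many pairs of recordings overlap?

2

Check each pair: they overlap iff neither finishes before the other starts.
Sorted by start: R1, R2, R4, R5, R7, R6, R3.
R2 starts after R1 ends; R1 is clear from here.
R4 starts after R2 ends; R2 is clear from here.
R5 starts after R4 ends; R4 is clear from here.
R7 starts after R5 ends; R5 is clear from here.
R6 starts before R7 ends → R7 and R6 overlap.
R3 starts before R7 ends → R7 and R3 overlap.
R3 starts exactly when R6 ends (back-to-back, no overlap).
Overlapping pairs: R3 & R7, R6 & R7 — 2 in total.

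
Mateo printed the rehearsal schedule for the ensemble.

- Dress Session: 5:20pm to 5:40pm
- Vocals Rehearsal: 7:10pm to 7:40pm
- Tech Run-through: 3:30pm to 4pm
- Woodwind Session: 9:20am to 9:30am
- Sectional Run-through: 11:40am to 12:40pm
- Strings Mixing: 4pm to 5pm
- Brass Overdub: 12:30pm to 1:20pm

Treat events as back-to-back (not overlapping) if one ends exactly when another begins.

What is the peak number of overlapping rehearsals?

2

Sort all start/end points and keep a running count:
9:20am start Woodwind Session → 1
9:30am end Woodwind Session → 0
11:40am start Sectional Run-through → 1
12:30pm start Brass Overdub → 2
12:40pm end Sectional Run-through → 1
1:20pm end Brass Overdub → 0
3:30pm start Tech Run-through → 1
4pm end Tech Run-through → 0
4pm start Strings Mixing → 1
5pm end Strings Mixing → 0
5:20pm start Dress Session → 1
5:40pm end Dress Session → 0
7:10pm start Vocals Rehearsal → 1
7:40pm end Vocals Rehearsal → 0
Peak is 2, at 12:30pm (Brass Overdub, Sectional Run-through).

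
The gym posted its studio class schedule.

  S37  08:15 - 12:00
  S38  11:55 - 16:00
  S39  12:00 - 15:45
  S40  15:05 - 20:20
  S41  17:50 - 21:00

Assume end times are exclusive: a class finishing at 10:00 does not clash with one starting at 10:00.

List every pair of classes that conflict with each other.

S37 & S38, S38 & S39, S38 & S40, S39 & S40, S40 & S41

Sorted by start: S37, S38, S39, S40, S41.
S38 starts before S37 ends → S37 and S38 overlap.
S39 starts exactly when S37 ends (back-to-back, no overlap); S37 is clear from here.
S39 starts before S38 ends → S38 and S39 overlap.
S40 starts before S38 ends → S38 and S40 overlap.
S41 starts after S38 ends.
S40 starts before S39 ends → S39 and S40 overlap.
S41 starts after S39 ends.
S41 starts before S40 ends → S40 and S41 overlap.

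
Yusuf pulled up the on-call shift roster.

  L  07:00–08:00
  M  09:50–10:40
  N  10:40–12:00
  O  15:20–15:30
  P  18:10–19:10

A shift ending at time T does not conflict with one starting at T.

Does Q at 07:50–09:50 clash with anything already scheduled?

Yes — it overlaps L

L: starts 07:00 before Q ends 09:50, and ends 08:00 after Q starts 07:50 → overlap.
M: starts 09:50 at or after Q ends 09:50 → clear.
N: starts 10:40 at or after Q ends 09:50 → clear.
O: starts 15:20 at or after Q ends 09:50 → clear.
P: starts 18:10 at or after Q ends 09:50 → clear.
Q overlaps L.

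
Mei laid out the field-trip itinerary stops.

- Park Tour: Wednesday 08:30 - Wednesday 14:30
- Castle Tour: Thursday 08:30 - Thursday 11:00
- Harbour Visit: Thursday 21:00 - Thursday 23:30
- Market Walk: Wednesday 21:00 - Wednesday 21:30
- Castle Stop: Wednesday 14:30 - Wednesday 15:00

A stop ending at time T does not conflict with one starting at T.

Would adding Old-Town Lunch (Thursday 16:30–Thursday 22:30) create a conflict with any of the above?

Park Tour: ends Wednesday 14:30 at or before Old-Town Lunch starts Thursday 16:30 → clear.
Castle Stop: ends Wednesday 15:00 at or before Old-Town Lunch starts Thursday 16:30 → clear.
Market Walk: ends Wednesday 21:30 at or before Old-Town Lunch starts Thursday 16:30 → clear.
Castle Tour: ends Thursday 11:00 at or before Old-Town Lunch starts Thursday 16:30 → clear.
Harbour Visit: starts Thursday 21:00 before Old-Town Lunch ends Thursday 22:30, and ends Thursday 23:30 after Old-Town Lunch starts Thursday 16:30 → overlap.
Old-Town Lunch overlaps Harbour Visit.

Yes — it overlaps Harbour Visit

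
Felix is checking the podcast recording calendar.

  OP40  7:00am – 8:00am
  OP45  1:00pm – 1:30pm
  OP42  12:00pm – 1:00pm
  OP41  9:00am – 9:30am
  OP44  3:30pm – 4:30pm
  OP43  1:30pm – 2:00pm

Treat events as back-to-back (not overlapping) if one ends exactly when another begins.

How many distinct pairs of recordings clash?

0

Sorted by start: OP40, OP41, OP42, OP45, OP43, OP44.
OP41 starts after OP40 ends, so OP40 has no further overlaps.
OP42 starts after OP41 ends, so OP41 has no further overlaps.
OP45 starts exactly when OP42 ends (back-to-back, no overlap), so OP42 has no further overlaps.
OP43 starts exactly when OP45 ends (back-to-back, no overlap), so OP45 has no further overlaps.
OP44 starts after OP43 ends.
No pair overlaps.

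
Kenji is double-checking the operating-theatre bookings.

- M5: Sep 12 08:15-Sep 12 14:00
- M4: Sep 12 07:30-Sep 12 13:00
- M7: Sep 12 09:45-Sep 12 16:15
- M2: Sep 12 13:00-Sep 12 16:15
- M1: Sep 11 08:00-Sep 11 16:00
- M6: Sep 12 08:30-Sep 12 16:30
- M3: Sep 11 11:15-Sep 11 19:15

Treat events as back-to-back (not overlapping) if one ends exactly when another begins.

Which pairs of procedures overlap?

M1 & M3, M2 & M5, M2 & M6, M2 & M7, M4 & M5, M4 & M6, M4 & M7, M5 & M6, M5 & M7, M6 & M7

Sorted by start: M1, M3, M4, M5, M6, M7, M2.
M3 starts before M1 ends → M1 and M3 overlap.
M4 starts after M1 ends, so nothing later overlaps M1 either.
M4 starts after M3 ends, so nothing later overlaps M3 either.
M5 starts before M4 ends → M4 and M5 overlap.
M6 starts before M4 ends → M4 and M6 overlap.
M7 starts before M4 ends → M4 and M7 overlap.
M2 starts exactly when M4 ends (back-to-back, no overlap).
M6 starts before M5 ends → M5 and M6 overlap.
M7 starts before M5 ends → M5 and M7 overlap.
M2 starts before M5 ends → M5 and M2 overlap.
M7 starts before M6 ends → M6 and M7 overlap.
M2 starts before M6 ends → M6 and M2 overlap.
M2 starts before M7 ends → M7 and M2 overlap.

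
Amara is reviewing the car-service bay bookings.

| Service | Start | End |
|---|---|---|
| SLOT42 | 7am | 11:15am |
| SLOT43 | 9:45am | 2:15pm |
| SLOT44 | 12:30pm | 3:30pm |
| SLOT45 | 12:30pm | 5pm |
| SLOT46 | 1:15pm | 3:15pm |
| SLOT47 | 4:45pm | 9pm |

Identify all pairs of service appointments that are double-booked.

SLOT42 & SLOT43, SLOT43 & SLOT44, SLOT43 & SLOT45, SLOT43 & SLOT46, SLOT44 & SLOT45, SLOT44 & SLOT46, SLOT45 & SLOT46, SLOT45 & SLOT47

Sorted by start: SLOT42, SLOT43, SLOT44, SLOT45, SLOT46, SLOT47.
SLOT43 starts before SLOT42 ends → SLOT42 and SLOT43 overlap.
SLOT44 starts after SLOT42 ends — done with SLOT42.
SLOT44 starts before SLOT43 ends → SLOT43 and SLOT44 overlap.
SLOT45 starts before SLOT43 ends → SLOT43 and SLOT45 overlap.
SLOT46 starts before SLOT43 ends → SLOT43 and SLOT46 overlap.
SLOT47 starts after SLOT43 ends.
SLOT45 starts before SLOT44 ends → SLOT44 and SLOT45 overlap.
SLOT46 starts before SLOT44 ends → SLOT44 and SLOT46 overlap.
SLOT47 starts after SLOT44 ends.
SLOT46 starts before SLOT45 ends → SLOT45 and SLOT46 overlap.
SLOT47 starts before SLOT45 ends → SLOT45 and SLOT47 overlap.
SLOT47 starts after SLOT46 ends.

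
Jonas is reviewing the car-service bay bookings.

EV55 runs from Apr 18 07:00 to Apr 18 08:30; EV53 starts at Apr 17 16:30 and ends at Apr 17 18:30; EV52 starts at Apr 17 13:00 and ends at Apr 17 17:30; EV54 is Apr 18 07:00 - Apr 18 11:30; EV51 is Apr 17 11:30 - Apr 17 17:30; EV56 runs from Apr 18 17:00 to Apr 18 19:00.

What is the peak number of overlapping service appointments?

3

Sweep the timeline, counting +1 at each start and −1 at each end (ends before starts at a tie):
Apr 17 11:30 start EV51 → 1
Apr 17 13:00 start EV52 → 2
Apr 17 16:30 start EV53 → 3
Apr 17 17:30 end EV51 → 2
Apr 17 17:30 end EV52 → 1
Apr 17 18:30 end EV53 → 0
Apr 18 07:00 start EV54 → 1
Apr 18 07:00 start EV55 → 2
Apr 18 08:30 end EV55 → 1
Apr 18 11:30 end EV54 → 0
Apr 18 17:00 start EV56 → 1
Apr 18 19:00 end EV56 → 0
Peak is 3, at Apr 17 16:30 (EV51, EV52, EV53).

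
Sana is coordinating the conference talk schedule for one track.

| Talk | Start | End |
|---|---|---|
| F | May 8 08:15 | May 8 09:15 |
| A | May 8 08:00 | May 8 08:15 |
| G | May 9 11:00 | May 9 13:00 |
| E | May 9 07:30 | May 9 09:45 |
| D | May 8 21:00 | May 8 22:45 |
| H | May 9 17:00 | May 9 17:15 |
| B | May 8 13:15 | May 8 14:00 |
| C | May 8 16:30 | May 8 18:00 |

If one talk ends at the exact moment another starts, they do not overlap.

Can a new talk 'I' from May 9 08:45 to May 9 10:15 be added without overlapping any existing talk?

No — it overlaps E

A: ends May 8 08:15 at or before I starts May 9 08:45 → clear.
F: ends May 8 09:15 at or before I starts May 9 08:45 → clear.
B: ends May 8 14:00 at or before I starts May 9 08:45 → clear.
C: ends May 8 18:00 at or before I starts May 9 08:45 → clear.
D: ends May 8 22:45 at or before I starts May 9 08:45 → clear.
E: starts May 9 07:30 before I ends May 9 10:15, and ends May 9 09:45 after I starts May 9 08:45 → overlap.
G: starts May 9 11:00 at or after I ends May 9 10:15 → clear.
H: starts May 9 17:00 at or after I ends May 9 10:15 → clear.
I overlaps E.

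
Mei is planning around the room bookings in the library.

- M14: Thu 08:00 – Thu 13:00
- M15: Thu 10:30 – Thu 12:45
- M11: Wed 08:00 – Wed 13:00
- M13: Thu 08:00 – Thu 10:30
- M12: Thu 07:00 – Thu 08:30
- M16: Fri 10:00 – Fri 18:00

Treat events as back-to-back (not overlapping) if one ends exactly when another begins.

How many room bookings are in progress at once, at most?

3

Sort all start/end points and keep a running count:
Wed 08:00 start M11 → 1
Wed 13:00 end M11 → 0
Thu 07:00 start M12 → 1
Thu 08:00 start M13 → 2
Thu 08:00 start M14 → 3
Thu 08:30 end M12 → 2
Thu 10:30 end M13 → 1
Thu 10:30 start M15 → 2
Thu 12:45 end M15 → 1
Thu 13:00 end M14 → 0
Fri 10:00 start M16 → 1
Fri 18:00 end M16 → 0
Peak is 3, at Thu 08:00 (M12, M13, M14).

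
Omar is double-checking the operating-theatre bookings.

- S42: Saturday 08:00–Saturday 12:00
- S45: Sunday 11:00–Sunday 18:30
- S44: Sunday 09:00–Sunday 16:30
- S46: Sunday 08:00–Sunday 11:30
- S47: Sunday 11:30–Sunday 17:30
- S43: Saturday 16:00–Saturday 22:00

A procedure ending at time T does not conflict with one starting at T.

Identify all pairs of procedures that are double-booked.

Check each pair: they overlap iff neither finishes before the other starts.
Sorted by start: S42, S43, S46, S44, S45, S47.
S43 starts after S42 ends, so nothing later overlaps S42 either.
S46 starts after S43 ends, so nothing later overlaps S43 either.
S44 starts before S46 ends → S46 and S44 overlap.
S45 starts before S46 ends → S46 and S45 overlap.
S47 starts exactly when S46 ends (back-to-back, no overlap).
S45 starts before S44 ends → S44 and S45 overlap.
S47 starts before S44 ends → S44 and S47 overlap.
S47 starts before S45 ends → S45 and S47 overlap.

S44 & S45, S44 & S46, S44 & S47, S45 & S46, S45 & S47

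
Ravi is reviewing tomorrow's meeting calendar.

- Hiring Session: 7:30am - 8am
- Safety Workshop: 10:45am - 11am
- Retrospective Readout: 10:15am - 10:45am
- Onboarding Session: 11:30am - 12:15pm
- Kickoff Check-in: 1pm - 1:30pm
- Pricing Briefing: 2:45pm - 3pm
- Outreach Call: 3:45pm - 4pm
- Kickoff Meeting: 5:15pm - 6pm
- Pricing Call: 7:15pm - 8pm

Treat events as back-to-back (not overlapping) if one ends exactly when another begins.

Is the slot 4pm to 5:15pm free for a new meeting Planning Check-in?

Hiring Session: ends 8am at or before Planning Check-in starts 4pm → clear.
Retrospective Readout: ends 10:45am at or before Planning Check-in starts 4pm → clear.
Safety Workshop: ends 11am at or before Planning Check-in starts 4pm → clear.
Onboarding Session: ends 12:15pm at or before Planning Check-in starts 4pm → clear.
Kickoff Check-in: ends 1:30pm at or before Planning Check-in starts 4pm → clear.
Pricing Briefing: ends 3pm at or before Planning Check-in starts 4pm → clear.
Outreach Call: ends 4pm at or before Planning Check-in starts 4pm → clear.
Kickoff Meeting: starts 5:15pm at or after Planning Check-in ends 5:15pm → clear.
Pricing Call: starts 7:15pm at or after Planning Check-in ends 5:15pm → clear.

Yes — the slot is free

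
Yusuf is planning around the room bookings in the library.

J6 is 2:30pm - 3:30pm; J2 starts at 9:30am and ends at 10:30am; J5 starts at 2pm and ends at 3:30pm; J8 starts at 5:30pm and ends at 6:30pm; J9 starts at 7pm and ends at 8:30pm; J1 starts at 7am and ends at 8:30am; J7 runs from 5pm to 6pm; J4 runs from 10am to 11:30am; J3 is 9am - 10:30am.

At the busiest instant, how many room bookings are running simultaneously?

3

Sort all start/end points and keep a running count:
7am start J1 → 1
8:30am end J1 → 0
9am start J3 → 1
9:30am start J2 → 2
10am start J4 → 3
10:30am end J2 → 2
10:30am end J3 → 1
11:30am end J4 → 0
2pm start J5 → 1
2:30pm start J6 → 2
3:30pm end J5 → 1
3:30pm end J6 → 0
5pm start J7 → 1
5:30pm start J8 → 2
6pm end J7 → 1
6:30pm end J8 → 0
7pm start J9 → 1
8:30pm end J9 → 0
Peak is 3, at 10am (J2, J3, J4).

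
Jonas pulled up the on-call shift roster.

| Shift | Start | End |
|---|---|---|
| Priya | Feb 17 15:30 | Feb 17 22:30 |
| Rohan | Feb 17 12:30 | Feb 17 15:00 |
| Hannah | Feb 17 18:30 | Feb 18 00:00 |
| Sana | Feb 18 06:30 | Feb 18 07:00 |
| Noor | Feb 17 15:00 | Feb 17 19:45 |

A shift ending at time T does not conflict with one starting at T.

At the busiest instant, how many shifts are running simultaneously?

Walk through starts and ends in time order (an end at T is processed before a start at T):
Feb 17 12:30 start Rohan → 1
Feb 17 15:00 end Rohan → 0
Feb 17 15:00 start Noor → 1
Feb 17 15:30 start Priya → 2
Feb 17 18:30 start Hannah → 3
Feb 17 19:45 end Noor → 2
Feb 17 22:30 end Priya → 1
Feb 18 00:00 end Hannah → 0
Feb 18 06:30 start Sana → 1
Feb 18 07:00 end Sana → 0
Peak is 3, at Feb 17 18:30 (Hannah, Noor, Priya).

3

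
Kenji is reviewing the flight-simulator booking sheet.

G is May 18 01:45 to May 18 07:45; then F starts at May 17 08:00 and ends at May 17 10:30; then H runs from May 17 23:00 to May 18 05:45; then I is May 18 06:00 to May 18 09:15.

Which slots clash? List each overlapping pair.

G & H, G & I

Sorted by start: F, H, G, I.
H starts after F ends, so F has no further overlaps.
G starts before H ends → H and G overlap.
I starts after H ends.
I starts before G ends → G and I overlap.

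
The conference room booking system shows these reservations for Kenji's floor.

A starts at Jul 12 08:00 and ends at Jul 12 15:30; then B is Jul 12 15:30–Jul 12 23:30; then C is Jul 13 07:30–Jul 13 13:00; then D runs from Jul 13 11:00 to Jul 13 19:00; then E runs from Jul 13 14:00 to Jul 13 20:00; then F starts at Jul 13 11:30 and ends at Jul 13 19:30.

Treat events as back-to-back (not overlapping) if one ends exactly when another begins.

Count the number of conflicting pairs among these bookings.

5

Sorted by start: A, B, C, D, F, E.
B starts exactly when A ends (back-to-back, no overlap); A is clear from here.
C starts after B ends; B is clear from here.
D starts before C ends → C and D overlap.
F starts before C ends → C and F overlap.
E starts after C ends.
F starts before D ends → D and F overlap.
E starts before D ends → D and E overlap.
E starts before F ends → F and E overlap.
Overlapping pairs: C & D, C & F, D & E, D & F, E & F — 5 in total.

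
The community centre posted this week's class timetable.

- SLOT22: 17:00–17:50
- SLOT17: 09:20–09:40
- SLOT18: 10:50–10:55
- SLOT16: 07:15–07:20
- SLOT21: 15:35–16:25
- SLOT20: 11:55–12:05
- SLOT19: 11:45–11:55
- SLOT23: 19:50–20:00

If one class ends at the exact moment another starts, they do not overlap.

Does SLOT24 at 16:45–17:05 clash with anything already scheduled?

SLOT16: ends 07:20 at or before SLOT24 starts 16:45 → clear.
SLOT17: ends 09:40 at or before SLOT24 starts 16:45 → clear.
SLOT18: ends 10:55 at or before SLOT24 starts 16:45 → clear.
SLOT19: ends 11:55 at or before SLOT24 starts 16:45 → clear.
SLOT20: ends 12:05 at or before SLOT24 starts 16:45 → clear.
SLOT21: ends 16:25 at or before SLOT24 starts 16:45 → clear.
SLOT22: starts 17:00 before SLOT24 ends 17:05, and ends 17:50 after SLOT24 starts 16:45 → overlap.
SLOT23: starts 19:50 at or after SLOT24 ends 17:05 → clear.
SLOT24 overlaps SLOT22.

Yes — it overlaps SLOT22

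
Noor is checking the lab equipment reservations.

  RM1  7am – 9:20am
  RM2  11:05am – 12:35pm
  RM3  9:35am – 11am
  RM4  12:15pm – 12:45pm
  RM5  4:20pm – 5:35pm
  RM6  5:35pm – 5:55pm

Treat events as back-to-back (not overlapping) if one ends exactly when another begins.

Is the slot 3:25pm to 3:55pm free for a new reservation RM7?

RM1: ends 9:20am at or before RM7 starts 3:25pm → clear.
RM3: ends 11am at or before RM7 starts 3:25pm → clear.
RM2: ends 12:35pm at or before RM7 starts 3:25pm → clear.
RM4: ends 12:45pm at or before RM7 starts 3:25pm → clear.
RM5: starts 4:20pm at or after RM7 ends 3:55pm → clear.
RM6: starts 5:35pm at or after RM7 ends 3:55pm → clear.

Yes — the slot is free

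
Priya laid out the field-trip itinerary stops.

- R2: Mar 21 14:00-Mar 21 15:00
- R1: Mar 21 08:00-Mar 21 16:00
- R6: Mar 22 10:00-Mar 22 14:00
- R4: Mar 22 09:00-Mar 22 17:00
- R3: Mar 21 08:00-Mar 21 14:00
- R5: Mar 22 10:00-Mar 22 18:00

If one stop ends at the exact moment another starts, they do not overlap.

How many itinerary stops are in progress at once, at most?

Sweep the timeline, counting +1 at each start and −1 at each end (ends before starts at a tie):
Mar 21 08:00 start R1 → 1
Mar 21 08:00 start R3 → 2
Mar 21 14:00 end R3 → 1
Mar 21 14:00 start R2 → 2
Mar 21 15:00 end R2 → 1
Mar 21 16:00 end R1 → 0
Mar 22 09:00 start R4 → 1
Mar 22 10:00 start R5 → 2
Mar 22 10:00 start R6 → 3
Mar 22 14:00 end R6 → 2
Mar 22 17:00 end R4 → 1
Mar 22 18:00 end R5 → 0
Peak is 3, at Mar 22 10:00 (R4, R5, R6).

3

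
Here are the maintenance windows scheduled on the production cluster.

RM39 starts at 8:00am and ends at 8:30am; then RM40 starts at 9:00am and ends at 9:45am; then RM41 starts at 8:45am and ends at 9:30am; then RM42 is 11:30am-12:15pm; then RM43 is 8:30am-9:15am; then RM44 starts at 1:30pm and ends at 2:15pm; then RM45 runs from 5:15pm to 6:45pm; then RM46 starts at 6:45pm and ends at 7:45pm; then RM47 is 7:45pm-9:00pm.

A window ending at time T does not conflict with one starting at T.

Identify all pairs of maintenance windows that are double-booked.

Sorted by start: RM39, RM43, RM41, RM40, RM42, RM44, RM45, RM46, RM47.
RM43 starts exactly when RM39 ends (back-to-back, no overlap); RM39 is clear from here.
RM41 starts before RM43 ends → RM43 and RM41 overlap.
RM40 starts before RM43 ends → RM43 and RM40 overlap.
RM42 starts after RM43 ends; RM43 is clear from here.
RM40 starts before RM41 ends → RM41 and RM40 overlap.
RM42 starts after RM41 ends; RM41 is clear from here.
RM42 starts after RM40 ends; RM40 is clear from here.
RM44 starts after RM42 ends; RM42 is clear from here.
RM45 starts after RM44 ends; RM44 is clear from here.
RM46 starts exactly when RM45 ends (back-to-back, no overlap); RM45 is clear from here.
RM47 starts exactly when RM46 ends (back-to-back, no overlap).

RM40 & RM41, RM40 & RM43, RM41 & RM43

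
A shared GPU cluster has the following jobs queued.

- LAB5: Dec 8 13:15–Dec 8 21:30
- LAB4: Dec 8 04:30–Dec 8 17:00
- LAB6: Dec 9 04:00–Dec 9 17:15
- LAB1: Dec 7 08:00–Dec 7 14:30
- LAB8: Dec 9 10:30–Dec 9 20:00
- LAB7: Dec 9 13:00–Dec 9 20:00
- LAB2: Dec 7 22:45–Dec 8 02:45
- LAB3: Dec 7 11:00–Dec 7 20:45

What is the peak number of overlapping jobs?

3

Walk through starts and ends in time order (an end at T is processed before a start at T):
Dec 7 08:00 start LAB1 → 1
Dec 7 11:00 start LAB3 → 2
Dec 7 14:30 end LAB1 → 1
Dec 7 20:45 end LAB3 → 0
Dec 7 22:45 start LAB2 → 1
Dec 8 02:45 end LAB2 → 0
Dec 8 04:30 start LAB4 → 1
Dec 8 13:15 start LAB5 → 2
Dec 8 17:00 end LAB4 → 1
Dec 8 21:30 end LAB5 → 0
Dec 9 04:00 start LAB6 → 1
Dec 9 10:30 start LAB8 → 2
Dec 9 13:00 start LAB7 → 3
Dec 9 17:15 end LAB6 → 2
Dec 9 20:00 end LAB7 → 1
Dec 9 20:00 end LAB8 → 0
Peak is 3, at Dec 9 13:00 (LAB6, LAB7, LAB8).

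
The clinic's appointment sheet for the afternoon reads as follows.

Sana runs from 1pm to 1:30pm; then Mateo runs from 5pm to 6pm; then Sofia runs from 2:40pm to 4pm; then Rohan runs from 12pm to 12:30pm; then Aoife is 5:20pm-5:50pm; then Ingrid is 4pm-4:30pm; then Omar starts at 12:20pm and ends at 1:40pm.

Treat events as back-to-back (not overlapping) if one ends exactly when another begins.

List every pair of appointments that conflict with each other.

Sorted by start: Rohan, Omar, Sana, Sofia, Ingrid, Mateo, Aoife.
Omar starts before Rohan ends → Rohan and Omar overlap.
Sana starts after Rohan ends; Rohan is clear from here.
Sana starts before Omar ends → Omar and Sana overlap.
Sofia starts after Omar ends; Omar is clear from here.
Sofia starts after Sana ends; Sana is clear from here.
Ingrid starts exactly when Sofia ends (back-to-back, no overlap); Sofia is clear from here.
Mateo starts after Ingrid ends; Ingrid is clear from here.
Aoife starts before Mateo ends → Mateo and Aoife overlap.

Aoife & Mateo, Omar & Rohan, Omar & Sana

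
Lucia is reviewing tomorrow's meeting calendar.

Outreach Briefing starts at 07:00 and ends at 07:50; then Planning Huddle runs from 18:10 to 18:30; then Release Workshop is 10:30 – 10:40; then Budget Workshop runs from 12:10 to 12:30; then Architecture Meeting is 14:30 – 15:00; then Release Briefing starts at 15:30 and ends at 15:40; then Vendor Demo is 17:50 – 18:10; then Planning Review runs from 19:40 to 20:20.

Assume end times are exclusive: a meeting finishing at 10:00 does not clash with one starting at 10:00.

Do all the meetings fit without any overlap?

Sorted by start: Outreach Briefing, Release Workshop, Budget Workshop, Architecture Meeting, Release Briefing, Vendor Demo, Planning Huddle, Planning Review.
Release Workshop starts after Outreach Briefing ends, so Outreach Briefing has no further overlaps.
Budget Workshop starts after Release Workshop ends, so Release Workshop has no further overlaps.
Architecture Meeting starts after Budget Workshop ends, so Budget Workshop has no further overlaps.
Release Briefing starts after Architecture Meeting ends, so Architecture Meeting has no further overlaps.
Vendor Demo starts after Release Briefing ends, so Release Briefing has no further overlaps.
Planning Huddle starts exactly when Vendor Demo ends (back-to-back, no overlap), so Vendor Demo has no further overlaps.
Planning Review starts after Planning Huddle ends.
Every pair is clear; the schedule has no overlaps.

Yes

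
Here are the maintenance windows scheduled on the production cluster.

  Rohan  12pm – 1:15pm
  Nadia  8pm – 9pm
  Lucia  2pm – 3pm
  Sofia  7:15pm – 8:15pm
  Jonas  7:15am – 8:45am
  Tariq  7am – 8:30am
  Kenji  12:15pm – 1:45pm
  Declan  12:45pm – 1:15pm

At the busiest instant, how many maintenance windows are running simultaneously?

Sweep the timeline, counting +1 at each start and −1 at each end (ends before starts at a tie):
7am start Tariq → 1
7:15am start Jonas → 2
8:30am end Tariq → 1
8:45am end Jonas → 0
12pm start Rohan → 1
12:15pm start Kenji → 2
12:45pm start Declan → 3
1:15pm end Declan → 2
1:15pm end Rohan → 1
1:45pm end Kenji → 0
2pm start Lucia → 1
3pm end Lucia → 0
7:15pm start Sofia → 1
8pm start Nadia → 2
8:15pm end Sofia → 1
9pm end Nadia → 0
Peak is 3, at 12:45pm (Declan, Kenji, Rohan).

3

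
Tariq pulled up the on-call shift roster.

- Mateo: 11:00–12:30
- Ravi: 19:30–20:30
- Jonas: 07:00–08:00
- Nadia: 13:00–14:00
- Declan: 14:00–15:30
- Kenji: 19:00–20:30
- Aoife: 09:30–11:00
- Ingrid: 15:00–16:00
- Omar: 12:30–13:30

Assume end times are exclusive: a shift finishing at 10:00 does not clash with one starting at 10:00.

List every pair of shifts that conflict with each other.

Declan & Ingrid, Kenji & Ravi, Nadia & Omar

Sorted by start: Jonas, Aoife, Mateo, Omar, Nadia, Declan, Ingrid, Kenji, Ravi.
Aoife starts after Jonas ends, so Jonas has no further overlaps.
Mateo starts exactly when Aoife ends (back-to-back, no overlap), so Aoife has no further overlaps.
Omar starts exactly when Mateo ends (back-to-back, no overlap), so Mateo has no further overlaps.
Nadia starts before Omar ends → Omar and Nadia overlap.
Declan starts after Omar ends, so Omar has no further overlaps.
Declan starts exactly when Nadia ends (back-to-back, no overlap), so Nadia has no further overlaps.
Ingrid starts before Declan ends → Declan and Ingrid overlap.
Kenji starts after Declan ends, so Declan has no further overlaps.
Kenji starts after Ingrid ends, so Ingrid has no further overlaps.
Ravi starts before Kenji ends → Kenji and Ravi overlap.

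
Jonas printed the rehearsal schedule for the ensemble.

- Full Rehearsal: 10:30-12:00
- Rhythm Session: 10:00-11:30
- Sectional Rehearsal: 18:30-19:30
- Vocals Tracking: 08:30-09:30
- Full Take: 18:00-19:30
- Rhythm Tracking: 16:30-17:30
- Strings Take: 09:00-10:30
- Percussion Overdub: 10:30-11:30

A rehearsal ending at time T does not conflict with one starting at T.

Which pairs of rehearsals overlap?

Check each pair: they overlap iff neither finishes before the other starts.
Sorted by start: Vocals Tracking, Strings Take, Rhythm Session, Percussion Overdub, Full Rehearsal, Rhythm Tracking, Full Take, Sectional Rehearsal.
Strings Take starts before Vocals Tracking ends → Vocals Tracking and Strings Take overlap.
Rhythm Session starts after Vocals Tracking ends, so Vocals Tracking has no further overlaps.
Rhythm Session starts before Strings Take ends → Strings Take and Rhythm Session overlap.
Percussion Overdub starts exactly when Strings Take ends (back-to-back, no overlap), so Strings Take has no further overlaps.
Percussion Overdub starts before Rhythm Session ends → Rhythm Session and Percussion Overdub overlap.
Full Rehearsal starts before Rhythm Session ends → Rhythm Session and Full Rehearsal overlap.
Rhythm Tracking starts after Rhythm Session ends, so Rhythm Session has no further overlaps.
Full Rehearsal starts before Percussion Overdub ends → Percussion Overdub and Full Rehearsal overlap.
Rhythm Tracking starts after Percussion Overdub ends, so Percussion Overdub has no further overlaps.
Rhythm Tracking starts after Full Rehearsal ends, so Full Rehearsal has no further overlaps.
Full Take starts after Rhythm Tracking ends, so Rhythm Tracking has no further overlaps.
Sectional Rehearsal starts before Full Take ends → Full Take and Sectional Rehearsal overlap.

Full Rehearsal & Percussion Overdub, Full Rehearsal & Rhythm Session, Full Take & Sectional Rehearsal, Percussion Overdub & Rhythm Session, Rhythm Session & Strings Take, Strings Take & Vocals Tracking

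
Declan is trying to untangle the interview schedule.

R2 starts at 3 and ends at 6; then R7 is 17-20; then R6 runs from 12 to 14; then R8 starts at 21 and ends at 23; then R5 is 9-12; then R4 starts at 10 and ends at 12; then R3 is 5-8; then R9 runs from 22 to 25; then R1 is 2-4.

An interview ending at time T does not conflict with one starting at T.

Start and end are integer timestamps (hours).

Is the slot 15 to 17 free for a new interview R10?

R1: ends 4 at or before R10 starts 15 → clear.
R2: ends 6 at or before R10 starts 15 → clear.
R3: ends 8 at or before R10 starts 15 → clear.
R5: ends 12 at or before R10 starts 15 → clear.
R4: ends 12 at or before R10 starts 15 → clear.
R6: ends 14 at or before R10 starts 15 → clear.
R7: starts 17 at or after R10 ends 17 → clear.
R8: starts 21 at or after R10 ends 17 → clear.
R9: starts 22 at or after R10 ends 17 → clear.

Yes — the slot is free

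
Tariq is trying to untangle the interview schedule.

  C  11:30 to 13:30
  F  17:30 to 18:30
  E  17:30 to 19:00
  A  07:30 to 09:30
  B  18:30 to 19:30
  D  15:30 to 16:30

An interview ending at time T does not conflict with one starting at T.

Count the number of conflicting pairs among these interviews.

2

Sorted by start: A, C, D, E, F, B.
C starts after A ends, so A has no further overlaps.
D starts after C ends, so C has no further overlaps.
E starts after D ends, so D has no further overlaps.
F starts before E ends → E and F overlap.
B starts before E ends → E and B overlap.
B starts exactly when F ends (back-to-back, no overlap).
Overlapping pairs: B & E, E & F — 2 in total.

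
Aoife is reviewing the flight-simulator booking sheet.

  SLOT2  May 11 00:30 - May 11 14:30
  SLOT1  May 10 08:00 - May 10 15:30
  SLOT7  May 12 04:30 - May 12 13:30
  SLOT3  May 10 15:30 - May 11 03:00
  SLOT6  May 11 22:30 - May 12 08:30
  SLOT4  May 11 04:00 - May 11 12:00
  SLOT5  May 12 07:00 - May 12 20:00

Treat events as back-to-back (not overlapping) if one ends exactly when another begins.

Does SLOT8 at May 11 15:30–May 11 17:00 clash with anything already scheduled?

SLOT1: ends May 10 15:30 at or before SLOT8 starts May 11 15:30 → clear.
SLOT3: ends May 11 03:00 at or before SLOT8 starts May 11 15:30 → clear.
SLOT2: ends May 11 14:30 at or before SLOT8 starts May 11 15:30 → clear.
SLOT4: ends May 11 12:00 at or before SLOT8 starts May 11 15:30 → clear.
SLOT6: starts May 11 22:30 at or after SLOT8 ends May 11 17:00 → clear.
SLOT7: starts May 12 04:30 at or after SLOT8 ends May 11 17:00 → clear.
SLOT5: starts May 12 07:00 at or after SLOT8 ends May 11 17:00 → clear.

No — it doesn't clash with anything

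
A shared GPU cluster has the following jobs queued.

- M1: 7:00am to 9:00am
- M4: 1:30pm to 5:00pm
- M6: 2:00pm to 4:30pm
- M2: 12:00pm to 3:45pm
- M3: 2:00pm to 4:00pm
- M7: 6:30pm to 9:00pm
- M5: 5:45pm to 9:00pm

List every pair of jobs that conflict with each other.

M2 & M3, M2 & M4, M2 & M6, M3 & M4, M3 & M6, M4 & M6, M5 & M7

Two intervals overlap when each starts before the other ends.
Sorted by start: M1, M2, M4, M3, M6, M5, M7.
M2 starts after M1 ends — done with M1.
M4 starts before M2 ends → M2 and M4 overlap.
M3 starts before M2 ends → M2 and M3 overlap.
M6 starts before M2 ends → M2 and M6 overlap.
M5 starts after M2 ends — done with M2.
M3 starts before M4 ends → M4 and M3 overlap.
M6 starts before M4 ends → M4 and M6 overlap.
M5 starts after M4 ends — done with M4.
M6 starts before M3 ends → M3 and M6 overlap.
M5 starts after M3 ends — done with M3.
M5 starts after M6 ends — done with M6.
M7 starts before M5 ends → M5 and M7 overlap.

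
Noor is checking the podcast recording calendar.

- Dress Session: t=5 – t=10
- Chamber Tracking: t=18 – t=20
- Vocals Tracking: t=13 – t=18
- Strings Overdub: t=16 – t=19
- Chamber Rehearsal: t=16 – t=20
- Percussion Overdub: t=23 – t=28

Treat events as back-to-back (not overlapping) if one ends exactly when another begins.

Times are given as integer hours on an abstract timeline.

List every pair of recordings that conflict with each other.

Sorted by start: Dress Session, Vocals Tracking, Strings Overdub, Chamber Rehearsal, Chamber Tracking, Percussion Overdub.
Vocals Tracking starts after Dress Session ends, so nothing later overlaps Dress Session either.
Strings Overdub starts before Vocals Tracking ends → Vocals Tracking and Strings Overdub overlap.
Chamber Rehearsal starts before Vocals Tracking ends → Vocals Tracking and Chamber Rehearsal overlap.
Chamber Tracking starts exactly when Vocals Tracking ends (back-to-back, no overlap), so nothing later overlaps Vocals Tracking either.
Chamber Rehearsal starts before Strings Overdub ends → Strings Overdub and Chamber Rehearsal overlap.
Chamber Tracking starts before Strings Overdub ends → Strings Overdub and Chamber Tracking overlap.
Percussion Overdub starts after Strings Overdub ends.
Chamber Tracking starts before Chamber Rehearsal ends → Chamber Rehearsal and Chamber Tracking overlap.
Percussion Overdub starts after Chamber Rehearsal ends.
Percussion Overdub starts after Chamber Tracking ends.

Chamber Rehearsal & Chamber Tracking, Chamber Rehearsal & Strings Overdub, Chamber Rehearsal & Vocals Tracking, Chamber Tracking & Strings Overdub, Strings Overdub & Vocals Tracking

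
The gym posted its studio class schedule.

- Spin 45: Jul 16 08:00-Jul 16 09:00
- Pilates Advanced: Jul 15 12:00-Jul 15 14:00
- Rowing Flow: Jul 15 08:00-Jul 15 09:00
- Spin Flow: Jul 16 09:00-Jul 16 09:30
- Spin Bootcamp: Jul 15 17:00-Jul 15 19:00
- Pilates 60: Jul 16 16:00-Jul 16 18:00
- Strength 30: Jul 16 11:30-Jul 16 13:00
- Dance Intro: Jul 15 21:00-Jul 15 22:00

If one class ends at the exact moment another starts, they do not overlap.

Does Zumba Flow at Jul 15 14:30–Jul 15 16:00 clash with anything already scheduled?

Rowing Flow: ends Jul 15 09:00 at or before Zumba Flow starts Jul 15 14:30 → clear.
Pilates Advanced: ends Jul 15 14:00 at or before Zumba Flow starts Jul 15 14:30 → clear.
Spin Bootcamp: starts Jul 15 17:00 at or after Zumba Flow ends Jul 15 16:00 → clear.
Dance Intro: starts Jul 15 21:00 at or after Zumba Flow ends Jul 15 16:00 → clear.
Spin 45: starts Jul 16 08:00 at or after Zumba Flow ends Jul 15 16:00 → clear.
Spin Flow: starts Jul 16 09:00 at or after Zumba Flow ends Jul 15 16:00 → clear.
Strength 30: starts Jul 16 11:30 at or after Zumba Flow ends Jul 15 16:00 → clear.
Pilates 60: starts Jul 16 16:00 at or after Zumba Flow ends Jul 15 16:00 → clear.

No — it doesn't clash with anything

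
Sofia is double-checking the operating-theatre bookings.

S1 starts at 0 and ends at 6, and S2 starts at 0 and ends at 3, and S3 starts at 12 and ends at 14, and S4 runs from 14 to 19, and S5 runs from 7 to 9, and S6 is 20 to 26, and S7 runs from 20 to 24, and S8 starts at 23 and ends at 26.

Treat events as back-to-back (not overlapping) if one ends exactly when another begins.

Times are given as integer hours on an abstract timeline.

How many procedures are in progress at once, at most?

3

Sort all start/end points and keep a running count:
0 start S1 → 1
0 start S2 → 2
3 end S2 → 1
6 end S1 → 0
7 start S5 → 1
9 end S5 → 0
12 start S3 → 1
14 end S3 → 0
14 start S4 → 1
19 end S4 → 0
20 start S6 → 1
20 start S7 → 2
23 start S8 → 3
24 end S7 → 2
26 end S6 → 1
26 end S8 → 0
Peak is 3, at 23 (S6, S7, S8).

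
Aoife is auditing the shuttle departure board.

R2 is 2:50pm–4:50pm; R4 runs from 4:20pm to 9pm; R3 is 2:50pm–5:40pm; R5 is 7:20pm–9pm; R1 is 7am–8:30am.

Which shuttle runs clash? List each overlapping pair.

Sorted by start: R1, R2, R3, R4, R5.
R2 starts after R1 ends; R1 is clear from here.
R3 starts before R2 ends → R2 and R3 overlap.
R4 starts before R2 ends → R2 and R4 overlap.
R5 starts after R2 ends.
R4 starts before R3 ends → R3 and R4 overlap.
R5 starts after R3 ends.
R5 starts before R4 ends → R4 and R5 overlap.

R2 & R3, R2 & R4, R3 & R4, R4 & R5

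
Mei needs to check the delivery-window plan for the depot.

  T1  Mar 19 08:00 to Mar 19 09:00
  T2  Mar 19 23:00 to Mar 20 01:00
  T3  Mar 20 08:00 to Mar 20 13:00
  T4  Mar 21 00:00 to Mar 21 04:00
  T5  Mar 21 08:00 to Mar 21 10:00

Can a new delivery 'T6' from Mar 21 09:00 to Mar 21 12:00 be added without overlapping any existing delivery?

No — it overlaps T5

T1: ends Mar 19 09:00 at or before T6 starts Mar 21 09:00 → clear.
T2: ends Mar 20 01:00 at or before T6 starts Mar 21 09:00 → clear.
T3: ends Mar 20 13:00 at or before T6 starts Mar 21 09:00 → clear.
T4: ends Mar 21 04:00 at or before T6 starts Mar 21 09:00 → clear.
T5: starts Mar 21 08:00 before T6 ends Mar 21 12:00, and ends Mar 21 10:00 after T6 starts Mar 21 09:00 → overlap.
T6 overlaps T5.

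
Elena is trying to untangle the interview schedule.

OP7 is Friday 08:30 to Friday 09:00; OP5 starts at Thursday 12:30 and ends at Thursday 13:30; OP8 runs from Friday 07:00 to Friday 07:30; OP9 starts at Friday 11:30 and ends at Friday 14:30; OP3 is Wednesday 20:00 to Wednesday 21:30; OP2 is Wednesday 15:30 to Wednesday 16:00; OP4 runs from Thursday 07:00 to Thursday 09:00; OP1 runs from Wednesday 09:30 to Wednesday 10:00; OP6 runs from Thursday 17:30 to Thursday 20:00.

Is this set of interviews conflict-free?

Yes

Two intervals overlap when each starts before the other ends.
Sorted by start: OP1, OP2, OP3, OP4, OP5, OP6, OP8, OP7, OP9.
OP2 starts after OP1 ends — done with OP1.
OP3 starts after OP2 ends — done with OP2.
OP4 starts after OP3 ends — done with OP3.
OP5 starts after OP4 ends — done with OP4.
OP6 starts after OP5 ends — done with OP5.
OP8 starts after OP6 ends — done with OP6.
OP7 starts after OP8 ends — done with OP8.
OP9 starts after OP7 ends.
Every pair is clear; the schedule has no overlaps.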